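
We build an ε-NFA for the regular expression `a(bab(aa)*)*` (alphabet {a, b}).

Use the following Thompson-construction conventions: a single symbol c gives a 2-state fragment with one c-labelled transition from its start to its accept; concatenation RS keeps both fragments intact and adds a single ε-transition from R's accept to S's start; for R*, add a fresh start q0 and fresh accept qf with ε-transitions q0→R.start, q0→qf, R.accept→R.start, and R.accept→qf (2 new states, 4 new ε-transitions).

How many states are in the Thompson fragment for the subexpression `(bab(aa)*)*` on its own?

14

Fragment for `(bab(aa)*)*`:
Each of the 5 symbol leaves contributes a 2-state fragment.
  aa → 4 states
  (aa)* → 6 states
  bab(aa)* → 12 states
  (bab(aa)*)* → 14 states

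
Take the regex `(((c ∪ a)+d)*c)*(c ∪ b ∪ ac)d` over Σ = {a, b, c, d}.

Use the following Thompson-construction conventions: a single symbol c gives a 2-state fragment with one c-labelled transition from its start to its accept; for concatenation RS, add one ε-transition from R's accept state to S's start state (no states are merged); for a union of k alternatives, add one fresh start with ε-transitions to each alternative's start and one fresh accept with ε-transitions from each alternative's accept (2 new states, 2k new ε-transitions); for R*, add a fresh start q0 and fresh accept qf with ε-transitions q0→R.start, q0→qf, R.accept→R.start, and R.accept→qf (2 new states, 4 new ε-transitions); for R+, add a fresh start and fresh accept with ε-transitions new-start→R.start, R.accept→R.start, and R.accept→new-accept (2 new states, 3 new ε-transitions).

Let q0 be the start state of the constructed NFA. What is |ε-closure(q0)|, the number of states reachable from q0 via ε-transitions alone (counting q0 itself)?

13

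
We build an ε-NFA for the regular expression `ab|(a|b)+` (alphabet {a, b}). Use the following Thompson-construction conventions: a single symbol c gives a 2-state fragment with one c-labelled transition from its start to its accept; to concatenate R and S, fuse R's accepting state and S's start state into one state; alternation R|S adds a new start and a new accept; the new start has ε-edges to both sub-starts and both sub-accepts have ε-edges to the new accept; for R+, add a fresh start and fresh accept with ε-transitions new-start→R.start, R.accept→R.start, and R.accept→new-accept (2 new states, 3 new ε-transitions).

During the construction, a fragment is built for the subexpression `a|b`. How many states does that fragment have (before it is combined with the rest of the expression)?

Fragment for `a|b`:
Each of the 2 symbol leaves contributes a 2-state fragment.
  a|b = 6 states

6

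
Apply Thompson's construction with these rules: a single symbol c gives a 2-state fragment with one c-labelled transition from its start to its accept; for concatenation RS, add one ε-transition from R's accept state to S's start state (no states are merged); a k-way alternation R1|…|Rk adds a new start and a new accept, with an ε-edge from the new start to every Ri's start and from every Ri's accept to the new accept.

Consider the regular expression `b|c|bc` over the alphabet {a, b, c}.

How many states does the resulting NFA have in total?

Building bottom-up:
Each of the 4 symbol leaves contributes a 2-state fragment.
  bc — 4 states
  b|c|bc — 10 states

10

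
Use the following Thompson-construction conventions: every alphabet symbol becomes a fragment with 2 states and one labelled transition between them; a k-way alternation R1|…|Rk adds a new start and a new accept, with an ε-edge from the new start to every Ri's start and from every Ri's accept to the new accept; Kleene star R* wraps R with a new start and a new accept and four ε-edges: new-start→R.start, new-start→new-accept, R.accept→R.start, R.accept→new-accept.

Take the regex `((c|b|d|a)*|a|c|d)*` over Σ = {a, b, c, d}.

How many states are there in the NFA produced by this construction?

Per subexpression:
Each of the 7 symbol leaves contributes a 2-state fragment.
  c|b|d|a = 10 states
  (c|b|d|a)* = 12 states
  (c|b|d|a)*|a|c|d = 20 states
  ((c|b|d|a)*|a|c|d)* = 22 states

22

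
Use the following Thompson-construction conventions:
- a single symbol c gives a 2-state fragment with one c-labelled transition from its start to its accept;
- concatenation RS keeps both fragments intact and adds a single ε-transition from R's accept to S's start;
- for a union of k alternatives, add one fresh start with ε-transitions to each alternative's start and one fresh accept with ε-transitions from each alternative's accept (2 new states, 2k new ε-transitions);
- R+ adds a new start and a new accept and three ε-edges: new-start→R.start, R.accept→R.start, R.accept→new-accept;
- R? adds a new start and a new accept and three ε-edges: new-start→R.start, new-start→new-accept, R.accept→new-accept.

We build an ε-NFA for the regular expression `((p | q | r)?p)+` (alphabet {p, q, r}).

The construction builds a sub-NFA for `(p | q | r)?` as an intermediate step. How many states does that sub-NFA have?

10

Fragment for `(p | q | r)?`:
Each of the 3 symbol leaves contributes a 2-state fragment.
  p | q | r = 8 states
  (p | q | r)? = 10 states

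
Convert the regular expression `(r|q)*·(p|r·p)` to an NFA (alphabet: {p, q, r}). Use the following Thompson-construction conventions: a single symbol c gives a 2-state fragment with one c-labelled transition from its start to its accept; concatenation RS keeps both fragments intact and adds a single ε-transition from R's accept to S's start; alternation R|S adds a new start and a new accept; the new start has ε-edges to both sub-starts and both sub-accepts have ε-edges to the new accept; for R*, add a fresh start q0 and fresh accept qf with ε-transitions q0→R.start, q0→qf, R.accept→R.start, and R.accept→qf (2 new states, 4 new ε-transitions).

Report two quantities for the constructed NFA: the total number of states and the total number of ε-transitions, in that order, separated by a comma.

16, 14

Recursing over subexpressions:
Each of the 5 symbol leaves contributes 2 states and 0 ε-transitions.
  r|q = 6 states, 4 ε-transitions
  (r|q)* = 8 states, 8 ε-transitions
  r·p = 4 states, 1 ε-transition
  p|r·p = 8 states, 5 ε-transitions
  (r|q)*·(p|r·p) = 16 states, 14 ε-transitions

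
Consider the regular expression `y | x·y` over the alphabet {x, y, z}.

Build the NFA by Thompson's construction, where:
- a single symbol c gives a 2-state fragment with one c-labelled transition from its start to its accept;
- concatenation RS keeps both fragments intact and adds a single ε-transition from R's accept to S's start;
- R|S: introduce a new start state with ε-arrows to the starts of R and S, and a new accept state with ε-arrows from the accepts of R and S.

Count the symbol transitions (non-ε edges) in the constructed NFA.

3

By structural recursion:
Each of the 3 symbol leaves contributes exactly 1 symbol transition.
  x·y = 2 symbol transitions
  y | x·y = 3 symbol transitions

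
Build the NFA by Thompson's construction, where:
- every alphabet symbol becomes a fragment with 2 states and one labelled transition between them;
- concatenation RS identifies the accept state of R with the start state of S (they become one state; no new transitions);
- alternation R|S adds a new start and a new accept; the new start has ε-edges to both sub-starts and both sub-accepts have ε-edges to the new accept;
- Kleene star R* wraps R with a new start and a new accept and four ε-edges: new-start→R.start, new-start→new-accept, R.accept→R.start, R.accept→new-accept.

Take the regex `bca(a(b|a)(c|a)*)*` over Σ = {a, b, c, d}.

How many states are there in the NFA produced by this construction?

Building bottom-up:
Each of the 8 symbol leaves contributes a 2-state fragment.
  b|a → 6 states
  c|a → 6 states
  (c|a)* → 8 states
  a(b|a)(c|a)* → 14 states
  (a(b|a)(c|a)*)* → 16 states
  bca(a(b|a)(c|a)*)* → 19 states

19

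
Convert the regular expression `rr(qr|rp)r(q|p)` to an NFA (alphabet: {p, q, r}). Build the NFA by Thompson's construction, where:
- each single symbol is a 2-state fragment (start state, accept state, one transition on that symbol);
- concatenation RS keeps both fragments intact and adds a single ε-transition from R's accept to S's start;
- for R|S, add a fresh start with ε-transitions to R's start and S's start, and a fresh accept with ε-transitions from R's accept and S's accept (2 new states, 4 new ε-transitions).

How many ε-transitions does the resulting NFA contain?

14

By structural recursion:
Each of the 9 symbol leaves contributes 0 ε-transitions.
  qr — 1 ε-transition
  rp — 1 ε-transition
  qr|rp — 6 ε-transitions
  q|p — 4 ε-transitions
  rr(qr|rp)r(q|p) — 14 ε-transitions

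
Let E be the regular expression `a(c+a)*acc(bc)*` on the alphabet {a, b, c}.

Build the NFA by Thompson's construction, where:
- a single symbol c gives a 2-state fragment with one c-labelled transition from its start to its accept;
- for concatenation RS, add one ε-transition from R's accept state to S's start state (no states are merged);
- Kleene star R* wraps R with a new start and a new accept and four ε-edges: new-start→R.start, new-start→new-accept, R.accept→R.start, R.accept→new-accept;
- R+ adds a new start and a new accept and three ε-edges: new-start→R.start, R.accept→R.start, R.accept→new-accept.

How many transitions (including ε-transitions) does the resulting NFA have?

Per subexpression:
Each of the 8 symbol leaves contributes 1 transition (1 symbol, 0 ε).
  c+ — 4 transitions (1 symbol, 3 ε)
  c+a — 6 transitions (2 symbol, 4 ε)
  (c+a)* — 10 transitions (2 symbol, 8 ε)
  bc — 3 transitions (2 symbol, 1 ε)
  (bc)* — 7 transitions (2 symbol, 5 ε)
  a(c+a)*acc(bc)* — 26 transitions (8 symbol, 18 ε)

26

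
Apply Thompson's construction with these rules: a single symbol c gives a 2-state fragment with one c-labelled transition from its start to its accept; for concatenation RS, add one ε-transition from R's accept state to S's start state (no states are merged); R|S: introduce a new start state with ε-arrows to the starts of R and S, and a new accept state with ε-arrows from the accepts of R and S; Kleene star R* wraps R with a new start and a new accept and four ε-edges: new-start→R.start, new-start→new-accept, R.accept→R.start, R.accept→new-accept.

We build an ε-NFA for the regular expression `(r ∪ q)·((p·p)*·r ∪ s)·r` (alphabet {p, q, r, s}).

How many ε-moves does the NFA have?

16

Bottom-up over the parse tree:
Each of the 7 symbol leaves contributes 0 ε-transitions.
  r ∪ q — 4 ε-transitions
  p·p — 1 ε-transition
  (p·p)* — 5 ε-transitions
  (p·p)*·r — 6 ε-transitions
  (p·p)*·r ∪ s — 10 ε-transitions
  (r ∪ q)·((p·p)*·r ∪ s)·r — 16 ε-transitions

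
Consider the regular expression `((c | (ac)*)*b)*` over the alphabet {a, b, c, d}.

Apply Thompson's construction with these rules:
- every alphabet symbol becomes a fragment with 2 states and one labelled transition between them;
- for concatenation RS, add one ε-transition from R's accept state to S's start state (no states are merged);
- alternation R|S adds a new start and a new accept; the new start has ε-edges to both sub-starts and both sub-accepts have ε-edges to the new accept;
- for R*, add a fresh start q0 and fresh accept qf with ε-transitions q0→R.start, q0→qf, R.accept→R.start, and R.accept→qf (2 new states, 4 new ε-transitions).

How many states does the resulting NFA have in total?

Per subexpression:
Each of the 4 symbol leaves contributes a 2-state fragment.
  ac : 4 states
  (ac)* : 6 states
  c | (ac)* : 10 states
  (c | (ac)*)* : 12 states
  (c | (ac)*)*b : 14 states
  ((c | (ac)*)*b)* : 16 states

16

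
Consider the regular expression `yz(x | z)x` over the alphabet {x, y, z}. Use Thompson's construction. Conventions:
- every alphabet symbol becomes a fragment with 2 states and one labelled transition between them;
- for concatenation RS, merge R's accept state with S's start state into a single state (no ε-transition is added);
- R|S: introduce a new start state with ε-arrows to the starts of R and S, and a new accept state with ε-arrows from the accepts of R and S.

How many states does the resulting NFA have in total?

9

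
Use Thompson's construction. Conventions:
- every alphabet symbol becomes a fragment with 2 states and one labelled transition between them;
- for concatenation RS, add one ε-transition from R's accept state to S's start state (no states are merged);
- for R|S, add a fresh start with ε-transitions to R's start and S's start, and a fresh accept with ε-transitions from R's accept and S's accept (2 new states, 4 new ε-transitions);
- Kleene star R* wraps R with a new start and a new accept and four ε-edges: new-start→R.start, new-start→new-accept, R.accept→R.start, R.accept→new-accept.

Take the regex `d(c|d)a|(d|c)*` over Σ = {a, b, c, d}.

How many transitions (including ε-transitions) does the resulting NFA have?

Recursing over subexpressions:
Each of the 6 symbol leaves contributes 1 transition (1 symbol, 0 ε).
  c|d — 6 transitions (2 symbol, 4 ε)
  d(c|d)a — 10 transitions (4 symbol, 6 ε)
  d|c — 6 transitions (2 symbol, 4 ε)
  (d|c)* — 10 transitions (2 symbol, 8 ε)
  d(c|d)a|(d|c)* — 24 transitions (6 symbol, 18 ε)

24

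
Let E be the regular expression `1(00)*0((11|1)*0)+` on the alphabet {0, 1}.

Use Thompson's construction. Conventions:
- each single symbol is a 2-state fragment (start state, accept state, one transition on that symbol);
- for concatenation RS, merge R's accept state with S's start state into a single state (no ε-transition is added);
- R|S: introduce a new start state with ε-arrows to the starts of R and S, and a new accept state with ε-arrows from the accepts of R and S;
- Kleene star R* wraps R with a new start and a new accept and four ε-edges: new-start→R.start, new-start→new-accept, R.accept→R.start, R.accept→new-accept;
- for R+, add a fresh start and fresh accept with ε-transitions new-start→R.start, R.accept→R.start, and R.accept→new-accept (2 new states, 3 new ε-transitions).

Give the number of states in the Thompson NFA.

Bottom-up over the parse tree:
Each of the 8 symbol leaves contributes a 2-state fragment.
  00 → 3 states
  (00)* → 5 states
  11 → 3 states
  11|1 → 7 states
  (11|1)* → 9 states
  (11|1)*0 → 10 states
  ((11|1)*0)+ → 12 states
  1(00)*0((11|1)*0)+ → 18 states

18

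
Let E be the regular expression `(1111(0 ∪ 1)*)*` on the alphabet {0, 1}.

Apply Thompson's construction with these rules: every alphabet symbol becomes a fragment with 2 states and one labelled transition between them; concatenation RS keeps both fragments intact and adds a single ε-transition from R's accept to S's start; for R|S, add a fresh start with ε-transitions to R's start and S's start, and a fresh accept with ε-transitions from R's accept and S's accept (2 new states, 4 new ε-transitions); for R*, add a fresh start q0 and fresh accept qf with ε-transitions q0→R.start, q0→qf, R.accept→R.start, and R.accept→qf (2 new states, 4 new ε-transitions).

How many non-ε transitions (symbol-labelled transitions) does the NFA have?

6

Per subexpression:
Each of the 6 symbol leaves contributes exactly 1 symbol transition.
  0 ∪ 1 = 2 symbol transitions
  (0 ∪ 1)* = 2 symbol transitions
  1111(0 ∪ 1)* = 6 symbol transitions
  (1111(0 ∪ 1)*)* = 6 symbol transitions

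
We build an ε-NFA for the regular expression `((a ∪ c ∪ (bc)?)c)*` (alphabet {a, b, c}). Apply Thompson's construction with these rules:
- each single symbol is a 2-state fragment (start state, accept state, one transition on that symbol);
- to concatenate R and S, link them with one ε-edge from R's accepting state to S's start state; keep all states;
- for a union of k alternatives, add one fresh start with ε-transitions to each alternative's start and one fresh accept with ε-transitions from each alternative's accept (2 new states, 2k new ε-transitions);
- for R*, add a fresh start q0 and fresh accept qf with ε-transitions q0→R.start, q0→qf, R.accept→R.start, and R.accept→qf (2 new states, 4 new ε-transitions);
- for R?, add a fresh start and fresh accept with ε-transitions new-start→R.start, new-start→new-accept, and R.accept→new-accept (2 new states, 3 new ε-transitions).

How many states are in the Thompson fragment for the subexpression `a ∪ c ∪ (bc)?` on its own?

Fragment for `a ∪ c ∪ (bc)?`:
Each of the 4 symbol leaves contributes a 2-state fragment.
  bc : 4 states
  (bc)? : 6 states
  a ∪ c ∪ (bc)? : 12 states

12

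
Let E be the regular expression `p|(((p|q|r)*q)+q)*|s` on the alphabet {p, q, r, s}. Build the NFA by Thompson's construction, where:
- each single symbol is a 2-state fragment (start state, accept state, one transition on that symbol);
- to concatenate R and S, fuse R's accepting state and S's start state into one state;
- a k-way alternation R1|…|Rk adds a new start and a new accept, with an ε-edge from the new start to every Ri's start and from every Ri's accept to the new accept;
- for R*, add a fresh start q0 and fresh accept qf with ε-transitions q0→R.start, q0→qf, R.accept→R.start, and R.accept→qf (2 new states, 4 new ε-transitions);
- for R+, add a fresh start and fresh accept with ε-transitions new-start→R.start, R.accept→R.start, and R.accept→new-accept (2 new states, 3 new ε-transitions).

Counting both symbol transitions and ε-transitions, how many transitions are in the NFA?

Recursing over subexpressions:
Each of the 7 symbol leaves contributes 1 transition (1 symbol, 0 ε).
  p|q|r : 9 transitions (3 symbol, 6 ε)
  (p|q|r)* : 13 transitions (3 symbol, 10 ε)
  (p|q|r)*q : 14 transitions (4 symbol, 10 ε)
  ((p|q|r)*q)+ : 17 transitions (4 symbol, 13 ε)
  ((p|q|r)*q)+q : 18 transitions (5 symbol, 13 ε)
  (((p|q|r)*q)+q)* : 22 transitions (5 symbol, 17 ε)
  p|(((p|q|r)*q)+q)*|s : 30 transitions (7 symbol, 23 ε)

30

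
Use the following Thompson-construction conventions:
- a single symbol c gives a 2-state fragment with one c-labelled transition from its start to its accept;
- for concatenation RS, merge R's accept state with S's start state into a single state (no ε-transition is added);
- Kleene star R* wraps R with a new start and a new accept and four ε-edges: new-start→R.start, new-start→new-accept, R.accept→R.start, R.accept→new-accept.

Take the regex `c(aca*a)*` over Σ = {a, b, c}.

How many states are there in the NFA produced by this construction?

10

Building bottom-up:
Each of the 5 symbol leaves contributes a 2-state fragment.
  a* → 4 states
  aca*a → 7 states
  (aca*a)* → 9 states
  c(aca*a)* → 10 states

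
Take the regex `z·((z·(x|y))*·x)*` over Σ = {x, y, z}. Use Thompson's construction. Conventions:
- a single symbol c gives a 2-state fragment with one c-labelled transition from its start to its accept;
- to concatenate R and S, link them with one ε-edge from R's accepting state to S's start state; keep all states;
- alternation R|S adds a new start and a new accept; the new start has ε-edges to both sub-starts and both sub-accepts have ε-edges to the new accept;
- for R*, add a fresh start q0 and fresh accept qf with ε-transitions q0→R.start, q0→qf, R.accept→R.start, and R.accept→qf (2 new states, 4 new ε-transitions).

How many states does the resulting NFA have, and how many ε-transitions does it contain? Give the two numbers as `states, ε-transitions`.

16, 15

Recursing over subexpressions:
Each of the 5 symbol leaves contributes 2 states and 0 ε-transitions.
  x|y → 6 states, 4 ε-transitions
  z·(x|y) → 8 states, 5 ε-transitions
  (z·(x|y))* → 10 states, 9 ε-transitions
  (z·(x|y))*·x → 12 states, 10 ε-transitions
  ((z·(x|y))*·x)* → 14 states, 14 ε-transitions
  z·((z·(x|y))*·x)* → 16 states, 15 ε-transitions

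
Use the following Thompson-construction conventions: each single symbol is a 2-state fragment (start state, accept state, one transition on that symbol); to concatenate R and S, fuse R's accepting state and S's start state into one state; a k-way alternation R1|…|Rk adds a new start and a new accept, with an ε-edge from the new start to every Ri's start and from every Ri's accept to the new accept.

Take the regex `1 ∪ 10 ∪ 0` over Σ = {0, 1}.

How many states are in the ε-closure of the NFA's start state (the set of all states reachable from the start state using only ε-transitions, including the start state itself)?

4

Let C(F) = |ε-closure(F.start)| within fragment F, and note whether F accepts ε. Symbol fragments have C = 1 and do not accept ε. Then:
  10 — C equals the left operand's closure size = 1 (its accept is not ε-reachable, so the closure stops there)
  1 ∪ 10 ∪ 0 — C = 1 + 1 + 1 + 1 = 4 (the new accept is not ε-reachable since no branch accepts ε)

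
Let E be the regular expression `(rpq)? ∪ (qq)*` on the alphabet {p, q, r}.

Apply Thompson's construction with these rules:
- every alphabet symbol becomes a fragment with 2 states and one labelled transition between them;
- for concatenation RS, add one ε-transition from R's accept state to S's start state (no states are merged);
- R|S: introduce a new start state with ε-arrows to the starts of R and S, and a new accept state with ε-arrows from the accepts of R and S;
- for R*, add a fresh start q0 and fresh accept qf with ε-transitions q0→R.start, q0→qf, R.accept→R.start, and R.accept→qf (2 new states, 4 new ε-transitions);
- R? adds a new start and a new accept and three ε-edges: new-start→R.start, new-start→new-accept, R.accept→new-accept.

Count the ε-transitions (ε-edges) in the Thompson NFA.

Per subexpression:
Each of the 5 symbol leaves contributes 0 ε-transitions.
  rpq → 2 ε-transitions
  (rpq)? → 5 ε-transitions
  qq → 1 ε-transition
  (qq)* → 5 ε-transitions
  (rpq)? ∪ (qq)* → 14 ε-transitions

14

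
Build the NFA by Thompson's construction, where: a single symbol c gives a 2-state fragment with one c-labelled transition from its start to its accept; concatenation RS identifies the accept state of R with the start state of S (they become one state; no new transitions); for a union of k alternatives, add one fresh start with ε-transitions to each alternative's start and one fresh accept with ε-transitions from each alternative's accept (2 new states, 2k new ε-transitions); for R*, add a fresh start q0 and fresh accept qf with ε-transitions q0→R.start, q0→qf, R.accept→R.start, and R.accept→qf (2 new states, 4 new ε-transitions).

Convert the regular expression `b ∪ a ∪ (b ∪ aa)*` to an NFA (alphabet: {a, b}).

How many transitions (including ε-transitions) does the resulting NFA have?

Recursing over subexpressions:
Each of the 5 symbol leaves contributes 1 transition (1 symbol, 0 ε).
  aa = 2 transitions (2 symbol, 0 ε)
  b ∪ aa = 7 transitions (3 symbol, 4 ε)
  (b ∪ aa)* = 11 transitions (3 symbol, 8 ε)
  b ∪ a ∪ (b ∪ aa)* = 19 transitions (5 symbol, 14 ε)

19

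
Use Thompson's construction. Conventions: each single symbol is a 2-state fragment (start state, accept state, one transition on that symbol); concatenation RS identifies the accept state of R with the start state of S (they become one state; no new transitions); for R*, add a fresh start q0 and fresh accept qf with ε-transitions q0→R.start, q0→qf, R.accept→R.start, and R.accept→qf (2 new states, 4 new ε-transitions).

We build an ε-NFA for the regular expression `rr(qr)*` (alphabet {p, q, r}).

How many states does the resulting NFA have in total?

7

By structural recursion:
Each of the 4 symbol leaves contributes a 2-state fragment.
  qr = 3 states
  (qr)* = 5 states
  rr(qr)* = 7 states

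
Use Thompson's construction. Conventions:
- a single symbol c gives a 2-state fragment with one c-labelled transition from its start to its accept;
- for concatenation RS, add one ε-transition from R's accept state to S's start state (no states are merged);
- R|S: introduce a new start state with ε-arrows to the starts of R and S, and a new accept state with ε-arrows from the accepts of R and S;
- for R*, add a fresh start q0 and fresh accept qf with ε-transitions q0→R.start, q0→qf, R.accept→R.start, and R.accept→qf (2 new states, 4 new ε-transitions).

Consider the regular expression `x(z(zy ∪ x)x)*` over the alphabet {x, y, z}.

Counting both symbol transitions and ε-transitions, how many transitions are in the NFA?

18

Recursing over subexpressions:
Each of the 6 symbol leaves contributes 1 transition (1 symbol, 0 ε).
  zy : 3 transitions (2 symbol, 1 ε)
  zy ∪ x : 8 transitions (3 symbol, 5 ε)
  z(zy ∪ x)x : 12 transitions (5 symbol, 7 ε)
  (z(zy ∪ x)x)* : 16 transitions (5 symbol, 11 ε)
  x(z(zy ∪ x)x)* : 18 transitions (6 symbol, 12 ε)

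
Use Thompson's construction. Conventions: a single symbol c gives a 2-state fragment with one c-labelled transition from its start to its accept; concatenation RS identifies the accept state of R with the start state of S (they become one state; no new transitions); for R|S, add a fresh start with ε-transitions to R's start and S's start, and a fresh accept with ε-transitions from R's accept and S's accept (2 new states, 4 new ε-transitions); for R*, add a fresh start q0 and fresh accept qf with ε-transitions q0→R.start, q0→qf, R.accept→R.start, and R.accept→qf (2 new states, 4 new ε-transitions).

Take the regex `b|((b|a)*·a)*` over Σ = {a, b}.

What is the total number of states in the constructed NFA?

15

Per subexpression:
Each of the 4 symbol leaves contributes a 2-state fragment.
  b|a : 6 states
  (b|a)* : 8 states
  (b|a)*·a : 9 states
  ((b|a)*·a)* : 11 states
  b|((b|a)*·a)* : 15 states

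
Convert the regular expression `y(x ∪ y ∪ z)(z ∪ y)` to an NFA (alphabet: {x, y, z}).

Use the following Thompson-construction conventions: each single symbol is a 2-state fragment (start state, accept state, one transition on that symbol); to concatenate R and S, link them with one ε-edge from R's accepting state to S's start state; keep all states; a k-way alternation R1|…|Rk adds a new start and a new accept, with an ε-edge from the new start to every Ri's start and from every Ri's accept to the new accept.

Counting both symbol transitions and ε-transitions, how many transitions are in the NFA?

18

Per subexpression:
Each of the 6 symbol leaves contributes 1 transition (1 symbol, 0 ε).
  x ∪ y ∪ z = 9 transitions (3 symbol, 6 ε)
  z ∪ y = 6 transitions (2 symbol, 4 ε)
  y(x ∪ y ∪ z)(z ∪ y) = 18 transitions (6 symbol, 12 ε)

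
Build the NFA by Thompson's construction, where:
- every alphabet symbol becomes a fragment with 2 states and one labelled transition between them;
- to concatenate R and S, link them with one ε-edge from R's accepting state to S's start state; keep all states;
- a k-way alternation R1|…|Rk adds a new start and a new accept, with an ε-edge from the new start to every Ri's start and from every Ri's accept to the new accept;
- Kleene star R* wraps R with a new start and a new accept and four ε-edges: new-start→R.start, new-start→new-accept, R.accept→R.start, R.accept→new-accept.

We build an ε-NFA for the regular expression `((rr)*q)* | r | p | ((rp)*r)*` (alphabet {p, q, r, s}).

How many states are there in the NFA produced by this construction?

Recursing over subexpressions:
Each of the 8 symbol leaves contributes a 2-state fragment.
  rr — 4 states
  (rr)* — 6 states
  (rr)*q — 8 states
  ((rr)*q)* — 10 states
  rp — 4 states
  (rp)* — 6 states
  (rp)*r — 8 states
  ((rp)*r)* — 10 states
  ((rr)*q)* | r | p | ((rp)*r)* — 26 states

26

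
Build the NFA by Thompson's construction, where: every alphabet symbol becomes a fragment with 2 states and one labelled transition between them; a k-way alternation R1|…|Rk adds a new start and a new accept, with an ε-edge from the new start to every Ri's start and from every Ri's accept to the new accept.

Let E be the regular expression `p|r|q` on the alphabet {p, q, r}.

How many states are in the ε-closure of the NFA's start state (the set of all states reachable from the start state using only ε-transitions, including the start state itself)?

Let C(F) = |ε-closure(F.start)| within fragment F, and note whether F accepts ε. Symbol fragments have C = 1 and do not accept ε. Then:
  p|r|q — new start ε-reaches every alternative's start; none of them accept ε, so the new accept is not reached: |ε-closure| = 1 + 1 + 1 + 1 = 4

4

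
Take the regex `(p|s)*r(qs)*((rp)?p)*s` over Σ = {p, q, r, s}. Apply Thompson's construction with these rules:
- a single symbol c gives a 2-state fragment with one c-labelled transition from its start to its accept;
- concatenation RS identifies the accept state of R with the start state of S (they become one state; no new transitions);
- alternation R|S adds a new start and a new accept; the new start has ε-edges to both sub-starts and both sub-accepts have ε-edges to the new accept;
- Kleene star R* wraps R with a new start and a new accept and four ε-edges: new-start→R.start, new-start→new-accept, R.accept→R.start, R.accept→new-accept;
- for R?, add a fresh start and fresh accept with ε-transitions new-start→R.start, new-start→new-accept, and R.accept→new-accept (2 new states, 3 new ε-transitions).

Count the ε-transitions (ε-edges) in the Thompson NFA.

Recursing over subexpressions:
Each of the 9 symbol leaves contributes 0 ε-transitions.
  p|s — 4 ε-transitions
  (p|s)* — 8 ε-transitions
  qs — 0 ε-transitions
  (qs)* — 4 ε-transitions
  rp — 0 ε-transitions
  (rp)? — 3 ε-transitions
  (rp)?p — 3 ε-transitions
  ((rp)?p)* — 7 ε-transitions
  (p|s)*r(qs)*((rp)?p)*s — 19 ε-transitions

19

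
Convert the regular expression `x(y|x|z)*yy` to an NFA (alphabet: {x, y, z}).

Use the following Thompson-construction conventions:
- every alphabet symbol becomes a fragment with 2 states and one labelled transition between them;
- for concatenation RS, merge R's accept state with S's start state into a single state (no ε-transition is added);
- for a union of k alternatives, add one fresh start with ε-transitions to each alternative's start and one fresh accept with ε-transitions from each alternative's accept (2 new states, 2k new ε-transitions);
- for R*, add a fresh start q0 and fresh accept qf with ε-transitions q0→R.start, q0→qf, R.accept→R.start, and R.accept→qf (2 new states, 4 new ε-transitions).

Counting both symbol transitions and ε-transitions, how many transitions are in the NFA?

Building bottom-up:
Each of the 6 symbol leaves contributes 1 transition (1 symbol, 0 ε).
  y|x|z : 9 transitions (3 symbol, 6 ε)
  (y|x|z)* : 13 transitions (3 symbol, 10 ε)
  x(y|x|z)*yy : 16 transitions (6 symbol, 10 ε)

16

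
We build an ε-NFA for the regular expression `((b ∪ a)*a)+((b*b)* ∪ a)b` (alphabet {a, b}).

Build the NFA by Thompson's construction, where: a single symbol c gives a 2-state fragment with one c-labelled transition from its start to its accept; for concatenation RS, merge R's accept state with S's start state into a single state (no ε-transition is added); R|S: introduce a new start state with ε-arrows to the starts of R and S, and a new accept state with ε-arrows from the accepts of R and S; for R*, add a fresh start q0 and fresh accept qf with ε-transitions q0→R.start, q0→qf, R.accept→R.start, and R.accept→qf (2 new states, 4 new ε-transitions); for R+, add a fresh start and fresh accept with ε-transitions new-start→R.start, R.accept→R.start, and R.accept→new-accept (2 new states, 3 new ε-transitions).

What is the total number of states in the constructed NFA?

22

By structural recursion:
Each of the 7 symbol leaves contributes a 2-state fragment.
  b ∪ a — 6 states
  (b ∪ a)* — 8 states
  (b ∪ a)*a — 9 states
  ((b ∪ a)*a)+ — 11 states
  b* — 4 states
  b*b — 5 states
  (b*b)* — 7 states
  (b*b)* ∪ a — 11 states
  ((b ∪ a)*a)+((b*b)* ∪ a)b — 22 states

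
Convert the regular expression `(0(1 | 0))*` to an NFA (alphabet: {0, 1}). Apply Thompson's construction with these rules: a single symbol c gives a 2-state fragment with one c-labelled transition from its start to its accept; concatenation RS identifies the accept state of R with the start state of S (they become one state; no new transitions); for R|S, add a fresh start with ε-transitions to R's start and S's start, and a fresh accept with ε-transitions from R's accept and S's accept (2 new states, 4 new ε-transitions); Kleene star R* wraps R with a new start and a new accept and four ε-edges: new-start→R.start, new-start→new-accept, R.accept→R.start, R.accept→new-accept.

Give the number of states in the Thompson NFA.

9

Bottom-up over the parse tree:
Each of the 3 symbol leaves contributes a 2-state fragment.
  1 | 0 : 6 states
  0(1 | 0) : 7 states
  (0(1 | 0))* : 9 states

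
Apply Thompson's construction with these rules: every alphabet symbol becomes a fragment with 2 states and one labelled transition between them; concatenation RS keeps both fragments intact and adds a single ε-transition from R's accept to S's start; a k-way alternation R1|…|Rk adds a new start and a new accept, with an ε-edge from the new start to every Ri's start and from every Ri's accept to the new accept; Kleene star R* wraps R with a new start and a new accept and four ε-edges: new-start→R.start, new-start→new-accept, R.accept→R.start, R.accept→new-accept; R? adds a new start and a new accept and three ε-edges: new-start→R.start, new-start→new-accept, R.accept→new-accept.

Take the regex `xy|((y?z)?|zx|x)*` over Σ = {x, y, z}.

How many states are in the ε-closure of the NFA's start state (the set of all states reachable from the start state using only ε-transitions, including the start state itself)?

15

Let C(F) = |ε-closure(F.start)| within fragment F, and note whether F accepts ε. Symbol fragments have C = 1 and do not accept ε. Then:
  xy → same as the first factor's closure: C = 1
  y? → new start has ε-edges to the inner start and to the new accept, so C = 2 + 1 = 3
  y?z → the left operand accepts ε, so the closure extends into the next operand (via the concat ε-link); C = 3 + 1 = 4
  (y?z)? → new start has ε-edges to the inner start and to the new accept, so C = 2 + 4 = 6
  zx → same as the first factor's closure: C = 1
  (y?z)?|zx|x → C = 1 (new start) + (6 + 1 + 1) + 1 (new accept, since some branch ε-reaches its own accept) = 10
  ((y?z)?|zx|x)* → C = 1 (new start) + 10 (body) + 1 (new accept) = 12
  xy|((y?z)?|zx|x)* → new start ε-reaches every alternative's start; at least one alternative accepts ε, so the union's new accept is reached too: C = 1 + 1 + 12 + 1 = 15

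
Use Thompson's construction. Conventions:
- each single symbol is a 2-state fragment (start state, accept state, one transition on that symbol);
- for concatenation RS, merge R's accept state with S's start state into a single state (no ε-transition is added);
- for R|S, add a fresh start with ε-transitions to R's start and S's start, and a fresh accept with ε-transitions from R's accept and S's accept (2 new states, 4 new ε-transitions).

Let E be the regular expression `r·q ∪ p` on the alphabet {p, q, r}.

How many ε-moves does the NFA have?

By structural recursion:
Each of the 3 symbol leaves contributes 0 ε-transitions.
  r·q = 0 ε-transitions
  r·q ∪ p = 4 ε-transitions

4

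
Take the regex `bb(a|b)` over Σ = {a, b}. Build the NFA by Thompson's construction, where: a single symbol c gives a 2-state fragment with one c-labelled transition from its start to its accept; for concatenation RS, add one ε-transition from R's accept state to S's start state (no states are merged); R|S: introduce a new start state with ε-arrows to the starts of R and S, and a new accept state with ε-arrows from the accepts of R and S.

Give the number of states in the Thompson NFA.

10

Bottom-up over the parse tree:
Each of the 4 symbol leaves contributes a 2-state fragment.
  a|b : 6 states
  bb(a|b) : 10 states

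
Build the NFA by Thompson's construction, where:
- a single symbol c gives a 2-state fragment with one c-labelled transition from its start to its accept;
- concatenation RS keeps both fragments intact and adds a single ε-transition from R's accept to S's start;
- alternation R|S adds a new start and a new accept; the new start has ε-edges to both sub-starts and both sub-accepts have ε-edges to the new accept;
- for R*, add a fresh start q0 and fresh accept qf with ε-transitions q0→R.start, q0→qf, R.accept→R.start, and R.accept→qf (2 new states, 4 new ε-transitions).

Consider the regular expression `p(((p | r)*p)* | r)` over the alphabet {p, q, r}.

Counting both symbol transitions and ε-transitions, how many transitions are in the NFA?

23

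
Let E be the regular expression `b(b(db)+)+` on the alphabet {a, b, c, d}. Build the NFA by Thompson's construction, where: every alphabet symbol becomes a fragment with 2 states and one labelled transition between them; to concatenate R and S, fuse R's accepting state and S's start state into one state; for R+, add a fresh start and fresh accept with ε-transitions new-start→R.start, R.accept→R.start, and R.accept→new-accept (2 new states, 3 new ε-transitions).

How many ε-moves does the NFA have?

6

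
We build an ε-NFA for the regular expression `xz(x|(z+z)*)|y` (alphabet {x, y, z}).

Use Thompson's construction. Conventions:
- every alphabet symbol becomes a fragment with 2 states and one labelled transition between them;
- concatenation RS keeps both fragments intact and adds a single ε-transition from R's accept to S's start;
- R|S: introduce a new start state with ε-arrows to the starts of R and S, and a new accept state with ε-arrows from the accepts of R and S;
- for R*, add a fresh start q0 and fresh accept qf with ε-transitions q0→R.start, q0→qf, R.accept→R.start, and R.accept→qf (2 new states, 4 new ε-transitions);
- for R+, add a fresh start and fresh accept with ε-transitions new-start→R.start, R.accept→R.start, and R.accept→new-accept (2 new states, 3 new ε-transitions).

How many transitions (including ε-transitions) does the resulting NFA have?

Bottom-up over the parse tree:
Each of the 6 symbol leaves contributes 1 transition (1 symbol, 0 ε).
  z+ — 4 transitions (1 symbol, 3 ε)
  z+z — 6 transitions (2 symbol, 4 ε)
  (z+z)* — 10 transitions (2 symbol, 8 ε)
  x|(z+z)* — 15 transitions (3 symbol, 12 ε)
  xz(x|(z+z)*) — 19 transitions (5 symbol, 14 ε)
  xz(x|(z+z)*)|y — 24 transitions (6 symbol, 18 ε)

24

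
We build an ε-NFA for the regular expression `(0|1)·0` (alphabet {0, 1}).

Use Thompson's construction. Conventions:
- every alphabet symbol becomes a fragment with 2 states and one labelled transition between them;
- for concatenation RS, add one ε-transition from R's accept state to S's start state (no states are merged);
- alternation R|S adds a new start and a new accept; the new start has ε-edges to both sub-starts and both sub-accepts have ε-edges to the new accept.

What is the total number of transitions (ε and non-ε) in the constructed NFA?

8

By structural recursion:
Each of the 3 symbol leaves contributes 1 transition (1 symbol, 0 ε).
  0|1 — 6 transitions (2 symbol, 4 ε)
  (0|1)·0 — 8 transitions (3 symbol, 5 ε)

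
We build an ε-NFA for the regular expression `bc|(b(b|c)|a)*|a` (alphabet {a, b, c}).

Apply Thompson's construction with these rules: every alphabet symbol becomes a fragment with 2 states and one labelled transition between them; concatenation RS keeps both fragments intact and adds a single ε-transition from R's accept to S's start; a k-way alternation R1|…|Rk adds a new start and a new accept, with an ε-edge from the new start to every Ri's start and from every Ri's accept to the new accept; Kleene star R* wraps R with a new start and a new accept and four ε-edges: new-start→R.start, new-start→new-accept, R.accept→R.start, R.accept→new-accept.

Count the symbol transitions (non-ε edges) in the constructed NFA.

Building bottom-up:
Each of the 7 symbol leaves contributes exactly 1 symbol transition.
  bc — 2 symbol transitions
  b|c — 2 symbol transitions
  b(b|c) — 3 symbol transitions
  b(b|c)|a — 4 symbol transitions
  (b(b|c)|a)* — 4 symbol transitions
  bc|(b(b|c)|a)*|a — 7 symbol transitions

7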